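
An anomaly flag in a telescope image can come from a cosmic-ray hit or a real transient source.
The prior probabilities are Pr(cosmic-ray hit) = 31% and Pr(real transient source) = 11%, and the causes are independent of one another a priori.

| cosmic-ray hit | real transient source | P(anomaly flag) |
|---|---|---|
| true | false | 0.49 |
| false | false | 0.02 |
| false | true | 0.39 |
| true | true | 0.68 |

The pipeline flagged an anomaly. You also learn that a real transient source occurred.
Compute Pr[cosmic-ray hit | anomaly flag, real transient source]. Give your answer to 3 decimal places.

Pr[cosmic-ray hit | anomaly flag, real transient source] ≈ 0.439

P(anomaly flag | real transient source) = 0.39×0.69 + 0.68×0.31 = 0.269100 + 0.210800 = 0.479900
Of this, 0.210800 comes from 0.68×0.31 (the cosmic-ray hit=true cases).
Hence the posterior is 0.210800/0.479900 ≈ 0.439.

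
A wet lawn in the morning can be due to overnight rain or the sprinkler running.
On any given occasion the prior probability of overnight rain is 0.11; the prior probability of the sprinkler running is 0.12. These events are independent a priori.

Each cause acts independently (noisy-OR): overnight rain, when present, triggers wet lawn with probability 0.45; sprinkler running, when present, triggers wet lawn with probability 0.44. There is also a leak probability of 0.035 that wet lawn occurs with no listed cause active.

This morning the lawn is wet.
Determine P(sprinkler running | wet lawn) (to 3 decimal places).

Under noisy-OR, P(wet lawn | causes) = 1 − (1−0.035)·∏(1−qᵢ) over the active causes.
Numerator (weight on configurations with sprinkler running): 0.049085 + 0.009277 = 0.058362
The normalizing constant is 0.035·0.89·0.88 + 0.4596·0.89·0.12 + 0.46925·0.11·0.88 + 0.70278·0.11·0.12 = 0.131197
P(sprinkler running | wet lawn) = 0.058362/0.131197 ≈ 0.445

P(sprinkler running | wet lawn) ≈ 0.445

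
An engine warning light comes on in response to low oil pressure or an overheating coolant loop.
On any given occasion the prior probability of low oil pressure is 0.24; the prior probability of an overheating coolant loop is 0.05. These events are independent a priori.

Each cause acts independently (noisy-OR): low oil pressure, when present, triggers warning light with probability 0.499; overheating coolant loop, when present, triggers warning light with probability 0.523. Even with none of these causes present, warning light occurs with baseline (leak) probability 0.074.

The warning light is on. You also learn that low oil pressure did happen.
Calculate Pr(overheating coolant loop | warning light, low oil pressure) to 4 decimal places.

Pr(overheating coolant loop | warning light, low oil pressure) ≈ 0.0710

Under noisy-OR, P(warning light | causes) = 1 − (1−0.074)·∏(1−qᵢ) over the active causes.
Sum P(warning light|·) weighted by the priors over both values of overheating coolant loop:
  P(warning light | low oil pressure) = 0.536074*0.95 + 0.778707*0.05
        = 0.509270 + 0.038935 = 0.548205
Keeping only the overheating coolant loop-present terms gives 0.038935, so
  P(overheating coolant loop | warning light, low oil pressure) = 0.038935 / 0.548205 ≈ 0.0710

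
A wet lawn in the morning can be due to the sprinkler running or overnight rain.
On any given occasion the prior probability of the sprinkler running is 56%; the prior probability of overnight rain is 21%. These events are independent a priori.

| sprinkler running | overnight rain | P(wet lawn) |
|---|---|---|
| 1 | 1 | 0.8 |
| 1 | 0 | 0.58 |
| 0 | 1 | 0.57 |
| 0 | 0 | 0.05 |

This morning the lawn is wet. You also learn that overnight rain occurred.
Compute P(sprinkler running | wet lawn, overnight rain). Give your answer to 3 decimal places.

Sum P(wet lawn|·) weighted by the priors over both values of sprinkler running:
  P(wet lawn | overnight rain) = 0.57×0.44 + 0.8×0.56
        = 0.250800 + 0.448000 = 0.698800
Keeping only the sprinkler running-present terms gives 0.448000, so
  P(sprinkler running | wet lawn, overnight rain) = 0.448000 / 0.698800 ≈ 0.641

P(sprinkler running | wet lawn, overnight rain) ≈ 0.641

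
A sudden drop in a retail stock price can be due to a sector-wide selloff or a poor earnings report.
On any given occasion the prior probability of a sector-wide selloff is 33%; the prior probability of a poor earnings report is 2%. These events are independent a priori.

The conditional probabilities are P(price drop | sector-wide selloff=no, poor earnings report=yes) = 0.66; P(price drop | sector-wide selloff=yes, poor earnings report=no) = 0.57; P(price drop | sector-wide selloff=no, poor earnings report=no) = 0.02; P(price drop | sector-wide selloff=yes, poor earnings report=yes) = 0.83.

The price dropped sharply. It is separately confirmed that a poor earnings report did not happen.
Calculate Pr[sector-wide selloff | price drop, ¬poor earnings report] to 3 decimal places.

For the numerator, keep only sector-wide selloff=true terms: 0.57×0.33 = 0.188100
Normalizer over all consistent configurations: 0.02×0.67 + 0.57×0.33 = 0.201500
Posterior = 0.188100 / 0.201500 ≈ 0.933

Pr[sector-wide selloff | price drop, ¬poor earnings report] ≈ 0.933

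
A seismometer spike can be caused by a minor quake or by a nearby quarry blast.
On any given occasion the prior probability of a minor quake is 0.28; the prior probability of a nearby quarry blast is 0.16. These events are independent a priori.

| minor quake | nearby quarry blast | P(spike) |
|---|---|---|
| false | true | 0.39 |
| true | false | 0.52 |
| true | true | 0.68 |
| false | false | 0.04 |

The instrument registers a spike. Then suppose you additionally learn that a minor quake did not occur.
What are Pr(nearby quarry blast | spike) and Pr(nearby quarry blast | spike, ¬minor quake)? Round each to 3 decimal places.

Pr(nearby quarry blast | spike) ≈ 0.340; Pr(nearby quarry blast | spike, ¬minor quake) ≈ 0.650

Enumerate the 4 (minor quake, nearby quarry blast) configurations and weight by the priors:
  P(spike) = 0.04·0.72·0.84 + 0.39·0.72·0.16 + 0.52·0.28·0.84 + 0.68·0.28·0.16
        = 0.024192 + 0.044928 + 0.122304 + 0.030464 = 0.221888
Keeping only the nearby quarry blast-present terms gives 0.075392, so
  P(nearby quarry blast | spike) = 0.075392 / 0.221888 ≈ 0.340

Now also conditioning on minor quake≠true:
By total probability over both values of nearby quarry blast:
  P(spike | ¬minor quake) = 0.04·0.84 + 0.39·0.16
        = 0.033600 + 0.062400 = 0.096000
Keeping only the nearby quarry blast-present terms gives 0.062400, so
  P(nearby quarry blast | spike, ¬minor quake) = 0.062400 / 0.096000 ≈ 0.650
With minor quake excluded, nearby quarry blast must carry more of the explanatory weight for the spike.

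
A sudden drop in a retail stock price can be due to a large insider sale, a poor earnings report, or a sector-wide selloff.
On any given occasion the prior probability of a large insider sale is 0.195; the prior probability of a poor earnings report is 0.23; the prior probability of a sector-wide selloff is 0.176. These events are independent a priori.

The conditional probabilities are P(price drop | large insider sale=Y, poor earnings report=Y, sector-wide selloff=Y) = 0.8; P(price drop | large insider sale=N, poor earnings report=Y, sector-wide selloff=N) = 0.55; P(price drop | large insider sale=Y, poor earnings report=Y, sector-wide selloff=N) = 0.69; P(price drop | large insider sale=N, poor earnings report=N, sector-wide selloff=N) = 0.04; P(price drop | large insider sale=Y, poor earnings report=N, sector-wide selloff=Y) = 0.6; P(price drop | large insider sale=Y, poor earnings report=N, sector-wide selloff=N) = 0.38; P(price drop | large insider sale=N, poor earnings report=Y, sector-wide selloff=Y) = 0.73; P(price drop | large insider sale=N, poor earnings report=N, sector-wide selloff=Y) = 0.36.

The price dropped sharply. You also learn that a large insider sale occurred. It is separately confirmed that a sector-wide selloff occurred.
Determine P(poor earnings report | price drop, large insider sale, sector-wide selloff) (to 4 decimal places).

P(poor earnings report | price drop, large insider sale, sector-wide selloff) ≈ 0.2848

Enumerate both values of poor earnings report and weight by the priors:
  P(price drop | large insider sale, sector-wide selloff) = 0.6×0.77 + 0.8×0.23
        = 0.462000 + 0.184000 = 0.646000
Configurations with poor earnings report contribute 0.184000, so
  P(poor earnings report | price drop, large insider sale, sector-wide selloff) = 0.184000 / 0.646000 ≈ 0.2848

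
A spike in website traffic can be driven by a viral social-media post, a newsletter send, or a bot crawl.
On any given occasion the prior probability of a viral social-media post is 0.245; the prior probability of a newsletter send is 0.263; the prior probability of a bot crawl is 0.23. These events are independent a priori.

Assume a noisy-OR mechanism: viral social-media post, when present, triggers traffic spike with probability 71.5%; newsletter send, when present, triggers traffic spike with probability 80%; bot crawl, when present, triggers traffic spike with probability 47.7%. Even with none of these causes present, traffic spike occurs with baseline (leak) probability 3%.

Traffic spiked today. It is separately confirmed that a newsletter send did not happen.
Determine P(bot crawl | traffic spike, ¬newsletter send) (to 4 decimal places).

P(bot crawl | traffic spike, ¬newsletter send) ≈ 0.4649

Under noisy-OR, P(traffic spike | causes) = 1 − (1−0.03)·∏(1−qᵢ) over the active causes.
For the numerator, keep only bot crawl=true terms: 0.085556 + 0.048203 = 0.133759
Denominator P(traffic spike | ¬newsletter send): 0.03·0.755·0.77 + 0.49269·0.755·0.23 + 0.72355·0.245·0.77 + 0.855417·0.245·0.23 = 0.287698
P(bot crawl | traffic spike, ¬newsletter send) = 0.133759/0.287698 ≈ 0.4649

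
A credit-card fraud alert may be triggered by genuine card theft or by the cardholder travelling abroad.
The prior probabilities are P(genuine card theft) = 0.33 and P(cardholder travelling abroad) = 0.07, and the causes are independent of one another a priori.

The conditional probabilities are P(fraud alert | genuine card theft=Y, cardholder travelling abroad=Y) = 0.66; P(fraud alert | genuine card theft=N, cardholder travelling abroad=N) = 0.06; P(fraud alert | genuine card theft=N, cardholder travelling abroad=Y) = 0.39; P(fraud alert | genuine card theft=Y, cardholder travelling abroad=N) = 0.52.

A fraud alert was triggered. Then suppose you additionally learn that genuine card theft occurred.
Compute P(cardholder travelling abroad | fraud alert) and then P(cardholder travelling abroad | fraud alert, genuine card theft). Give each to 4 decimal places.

Numerator (weight on configurations with cardholder travelling abroad): 0.018291 + 0.015246 = 0.033537
Normalizer over all consistent configurations: 0.06×0.67×0.93 + 0.39×0.67×0.07 + 0.52×0.33×0.93 + 0.66×0.33×0.07 = 0.230511
Posterior = 0.033537 / 0.230511 ≈ 0.1455

Now also conditioning on genuine card theft=true:
Numerator (weight on configurations with cardholder travelling abroad): 0.66·0.07 = 0.046200
The normalizing constant is 0.52·0.93 + 0.66·0.07 = 0.529800
Posterior = 0.046200 / 0.529800 ≈ 0.0872

P(cardholder travelling abroad | fraud alert) ≈ 0.1455; P(cardholder travelling abroad | fraud alert, genuine card theft) ≈ 0.0872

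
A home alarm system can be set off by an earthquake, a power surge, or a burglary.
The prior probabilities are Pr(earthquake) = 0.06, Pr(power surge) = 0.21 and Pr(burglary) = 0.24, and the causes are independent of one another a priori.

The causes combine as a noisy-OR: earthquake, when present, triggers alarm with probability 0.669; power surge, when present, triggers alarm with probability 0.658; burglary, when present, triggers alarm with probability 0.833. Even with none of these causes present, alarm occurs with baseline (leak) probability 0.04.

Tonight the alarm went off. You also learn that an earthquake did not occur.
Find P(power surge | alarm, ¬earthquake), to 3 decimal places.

Under noisy-OR, P(alarm | causes) = 1 − (1−0.04)·∏(1−qᵢ) over the active causes.
Weight on power surge=true, given the evidence: 0.107200 + 0.047637 = 0.154837
Denominator P(alarm | ¬earthquake): 0.04·0.79·0.76 + 0.83968·0.79·0.24 + 0.67168·0.21·0.76 + 0.945171·0.21·0.24 = 0.338056
Posterior = 0.154837 / 0.338056 ≈ 0.458

P(power surge | alarm, ¬earthquake) ≈ 0.458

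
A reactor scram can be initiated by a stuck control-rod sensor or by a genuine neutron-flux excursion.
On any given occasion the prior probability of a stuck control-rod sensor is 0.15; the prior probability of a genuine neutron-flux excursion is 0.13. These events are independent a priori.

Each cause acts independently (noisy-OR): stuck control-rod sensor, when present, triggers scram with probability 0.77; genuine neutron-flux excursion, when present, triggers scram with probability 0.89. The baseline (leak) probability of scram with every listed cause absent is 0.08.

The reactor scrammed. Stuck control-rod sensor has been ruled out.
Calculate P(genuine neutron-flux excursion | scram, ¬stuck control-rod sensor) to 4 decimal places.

Under noisy-OR, P(scram | causes) = 1 − (1−0.08)·∏(1−qᵢ) over the active causes.
P(scram | ¬stuck control-rod sensor) = 0.08*0.87 + 0.8988*0.13 = 0.069600 + 0.116844 = 0.186444
Of this, 0.116844 comes from 0.8988*0.13 (the genuine neutron-flux excursion=true cases).
P(genuine neutron-flux excursion | scram, ¬stuck control-rod sensor) = 0.116844 / 0.186444 ≈ 0.6267

P(genuine neutron-flux excursion | scram, ¬stuck control-rod sensor) ≈ 0.6267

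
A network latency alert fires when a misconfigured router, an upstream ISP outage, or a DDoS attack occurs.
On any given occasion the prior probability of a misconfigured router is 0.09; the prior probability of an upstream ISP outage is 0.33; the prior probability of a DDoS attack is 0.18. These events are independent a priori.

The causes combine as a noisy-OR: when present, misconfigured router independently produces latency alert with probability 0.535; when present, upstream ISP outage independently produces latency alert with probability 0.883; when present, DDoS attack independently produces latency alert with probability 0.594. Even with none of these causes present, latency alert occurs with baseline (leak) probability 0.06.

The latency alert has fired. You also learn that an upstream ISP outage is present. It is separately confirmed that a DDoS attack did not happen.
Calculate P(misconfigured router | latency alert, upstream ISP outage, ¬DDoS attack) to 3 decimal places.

Under noisy-OR, P(latency alert | causes) = 1 − (1−0.06)·∏(1−qᵢ) over the active causes.
For the numerator, keep only misconfigured router=true terms: 0.948859*0.09 = 0.085397
The normalizing constant is 0.89002*0.91 + 0.948859*0.09 = 0.895315
P(misconfigured router | latency alert, upstream ISP outage, ¬DDoS attack) = 0.085397/0.895315 ≈ 0.095

P(misconfigured router | latency alert, upstream ISP outage, ¬DDoS attack) ≈ 0.095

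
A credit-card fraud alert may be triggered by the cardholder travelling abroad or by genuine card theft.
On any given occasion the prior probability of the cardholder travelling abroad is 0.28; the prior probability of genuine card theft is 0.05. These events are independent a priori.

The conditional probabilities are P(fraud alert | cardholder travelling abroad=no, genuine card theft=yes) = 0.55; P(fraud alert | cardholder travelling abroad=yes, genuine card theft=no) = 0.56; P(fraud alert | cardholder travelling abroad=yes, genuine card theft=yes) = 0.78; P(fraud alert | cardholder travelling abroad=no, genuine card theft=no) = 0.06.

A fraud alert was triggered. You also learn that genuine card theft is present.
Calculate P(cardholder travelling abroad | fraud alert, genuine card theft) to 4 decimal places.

P(cardholder travelling abroad | fraud alert, genuine card theft) ≈ 0.3555

Numerator (weight on configurations with cardholder travelling abroad): 0.78×0.28 = 0.218400
Normalizer over all consistent configurations: 0.55×0.72 + 0.78×0.28 = 0.614400
P(cardholder travelling abroad | fraud alert, genuine card theft) = 0.218400/0.614400 ≈ 0.3555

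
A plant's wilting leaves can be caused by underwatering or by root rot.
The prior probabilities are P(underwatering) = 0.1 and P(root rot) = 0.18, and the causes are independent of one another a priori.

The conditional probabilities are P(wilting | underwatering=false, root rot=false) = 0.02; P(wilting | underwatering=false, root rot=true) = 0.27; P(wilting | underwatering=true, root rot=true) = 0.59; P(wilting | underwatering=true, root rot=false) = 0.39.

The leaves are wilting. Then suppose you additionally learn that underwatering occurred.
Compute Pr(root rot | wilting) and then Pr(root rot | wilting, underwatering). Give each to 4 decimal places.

P(wilting) = 0.02·0.9·0.82 + 0.27·0.9·0.18 + 0.39·0.1·0.82 + 0.59·0.1·0.18 = 0.014760 + 0.043740 + 0.031980 + 0.010620 = 0.101100
Restricting to configurations with root rot present: 0.043740 + 0.010620 = 0.054360.
Hence the posterior is 0.054360/0.101100 ≈ 0.5377.

With the extra evidence:
Enumerate both values of root rot and weight by the priors:
  P(wilting | underwatering) = 0.39·0.82 + 0.59·0.18
        = 0.319800 + 0.106200 = 0.426000
Keeping only the root rot-present terms gives 0.106200, so
  P(root rot | wilting, underwatering) = 0.106200 / 0.426000 ≈ 0.2493
Conditioning on underwatering lowers the posterior on root rot: the classic explaining-away effect in a common-effect structure.

Pr(root rot | wilting) ≈ 0.5377; Pr(root rot | wilting, underwatering) ≈ 0.2493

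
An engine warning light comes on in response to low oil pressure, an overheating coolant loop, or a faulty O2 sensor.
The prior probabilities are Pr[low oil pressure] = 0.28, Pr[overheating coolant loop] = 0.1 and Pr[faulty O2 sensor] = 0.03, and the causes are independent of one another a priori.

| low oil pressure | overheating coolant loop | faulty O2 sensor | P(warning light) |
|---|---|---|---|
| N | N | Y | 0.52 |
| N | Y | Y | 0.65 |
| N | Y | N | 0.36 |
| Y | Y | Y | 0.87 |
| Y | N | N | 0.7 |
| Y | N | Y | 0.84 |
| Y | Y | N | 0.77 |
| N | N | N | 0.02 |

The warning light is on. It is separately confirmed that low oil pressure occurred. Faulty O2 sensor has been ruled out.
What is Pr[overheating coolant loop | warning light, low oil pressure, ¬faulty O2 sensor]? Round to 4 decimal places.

Pr[overheating coolant loop | warning light, low oil pressure, ¬faulty O2 sensor] ≈ 0.1089

P(warning light | low oil pressure, ¬faulty O2 sensor) = 0.7·0.9 + 0.77·0.1 = 0.630000 + 0.077000 = 0.707000
Of this, 0.077000 comes from 0.77·0.1 (the overheating coolant loop=true cases).
Hence the posterior is 0.077000/0.707000 ≈ 0.1089.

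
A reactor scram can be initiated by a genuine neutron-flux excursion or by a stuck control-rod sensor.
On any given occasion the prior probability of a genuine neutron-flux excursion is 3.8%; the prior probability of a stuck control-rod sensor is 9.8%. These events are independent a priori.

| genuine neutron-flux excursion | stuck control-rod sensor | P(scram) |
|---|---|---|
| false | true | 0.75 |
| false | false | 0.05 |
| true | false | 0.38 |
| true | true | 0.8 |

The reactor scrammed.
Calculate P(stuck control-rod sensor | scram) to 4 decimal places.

P(scram) = 0.05×0.962×0.902 + 0.75×0.962×0.098 + 0.38×0.038×0.902 + 0.8×0.038×0.098 = 0.043386 + 0.070707 + 0.013025 + 0.002979 = 0.130097
The stuck control-rod sensor-present share is 0.070707 + 0.002979 = 0.073686.
Hence the posterior is 0.073686/0.130097 ≈ 0.5664.

P(stuck control-rod sensor | scram) ≈ 0.5664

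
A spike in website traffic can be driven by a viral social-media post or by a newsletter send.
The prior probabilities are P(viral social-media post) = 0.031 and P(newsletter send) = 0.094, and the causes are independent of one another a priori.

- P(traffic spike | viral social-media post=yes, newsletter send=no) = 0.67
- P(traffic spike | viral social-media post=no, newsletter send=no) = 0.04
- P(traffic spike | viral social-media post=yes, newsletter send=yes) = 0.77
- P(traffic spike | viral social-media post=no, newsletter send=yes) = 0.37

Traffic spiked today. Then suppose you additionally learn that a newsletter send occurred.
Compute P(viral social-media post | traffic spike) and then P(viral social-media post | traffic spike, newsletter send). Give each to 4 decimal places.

P(viral social-media post | traffic spike) ≈ 0.2343; P(viral social-media post | traffic spike, newsletter send) ≈ 0.0624

Sum P(traffic spike|·) weighted by the priors over the 4 (viral social-media post, newsletter send) configurations:
  P(traffic spike) = 0.04×0.969×0.906 + 0.37×0.969×0.094 + 0.67×0.031×0.906 + 0.77×0.031×0.094
        = 0.035117 + 0.033702 + 0.018818 + 0.002244 = 0.089881
Keeping only the viral social-media post-present terms gives 0.021062, so
  P(viral social-media post | traffic spike) = 0.021062 / 0.089881 ≈ 0.2343

With the extra evidence:
Enumerate both values of viral social-media post and weight by the priors:
  P(traffic spike | newsletter send) = 0.37×0.969 + 0.77×0.031
        = 0.358530 + 0.023870 = 0.382400
Keeping only the viral social-media post-present terms gives 0.023870, so
  P(viral social-media post | traffic spike, newsletter send) = 0.023870 / 0.382400 ≈ 0.0624
— newsletter send explains away the evidence for viral social-media post.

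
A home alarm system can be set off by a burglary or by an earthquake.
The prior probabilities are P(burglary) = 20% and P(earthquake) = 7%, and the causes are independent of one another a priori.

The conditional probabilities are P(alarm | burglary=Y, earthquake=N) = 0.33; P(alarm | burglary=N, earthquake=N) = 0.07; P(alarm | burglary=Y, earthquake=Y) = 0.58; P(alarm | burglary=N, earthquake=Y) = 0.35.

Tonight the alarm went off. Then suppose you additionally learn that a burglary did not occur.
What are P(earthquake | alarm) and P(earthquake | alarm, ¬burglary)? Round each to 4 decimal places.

P(earthquake | alarm) ≈ 0.1963; P(earthquake | alarm, ¬burglary) ≈ 0.2734

P(alarm) = 0.07*0.8*0.93 + 0.35*0.8*0.07 + 0.33*0.2*0.93 + 0.58*0.2*0.07 = 0.052080 + 0.019600 + 0.061380 + 0.008120 = 0.141180
Restricting to configurations with earthquake present: 0.019600 + 0.008120 = 0.027720.
P(earthquake | alarm) = 0.027720 / 0.141180 ≈ 0.1963

Now condition on the additional information:
P(alarm | ¬burglary) = 0.07×0.93 + 0.35×0.07 = 0.065100 + 0.024500 = 0.089600
The earthquake-present share is 0.35×0.07 = 0.024500.
Hence the posterior is 0.024500/0.089600 ≈ 0.2734.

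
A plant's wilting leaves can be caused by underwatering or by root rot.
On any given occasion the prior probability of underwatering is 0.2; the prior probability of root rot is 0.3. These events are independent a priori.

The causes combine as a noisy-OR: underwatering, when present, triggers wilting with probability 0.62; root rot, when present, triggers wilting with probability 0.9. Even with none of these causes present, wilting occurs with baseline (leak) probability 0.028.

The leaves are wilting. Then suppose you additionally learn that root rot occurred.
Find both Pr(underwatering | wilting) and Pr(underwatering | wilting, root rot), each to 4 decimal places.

Under noisy-OR, P(wilting | causes) = 1 − (1−0.028)·∏(1−qᵢ) over the active causes.
P(wilting) = 0.028·0.8·0.7 + 0.9028·0.8·0.3 + 0.63064·0.2·0.7 + 0.963064·0.2·0.3 = 0.015680 + 0.216672 + 0.088290 + 0.057784 = 0.378426
Of this, 0.146074 comes from 0.088290 + 0.057784 (the underwatering=true cases).
Hence the posterior is 0.146074/0.378426 ≈ 0.3860.

Now also conditioning on root rot=true:
Numerator (weight on configurations with underwatering): 0.963064×0.2 = 0.192613
The normalizing constant is 0.9028×0.8 + 0.963064×0.2 = 0.914853
Posterior = 0.192613 / 0.914853 ≈ 0.2105

Pr(underwatering | wilting) ≈ 0.3860; Pr(underwatering | wilting, root rot) ≈ 0.2105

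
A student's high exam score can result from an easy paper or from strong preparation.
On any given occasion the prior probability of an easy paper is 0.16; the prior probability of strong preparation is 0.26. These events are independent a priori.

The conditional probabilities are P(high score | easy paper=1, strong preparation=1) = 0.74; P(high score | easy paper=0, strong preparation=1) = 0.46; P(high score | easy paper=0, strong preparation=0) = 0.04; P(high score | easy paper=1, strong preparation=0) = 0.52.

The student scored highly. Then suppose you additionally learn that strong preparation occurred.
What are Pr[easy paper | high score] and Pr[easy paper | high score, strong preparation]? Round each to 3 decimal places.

Pr[easy paper | high score] ≈ 0.424; Pr[easy paper | high score, strong preparation] ≈ 0.235

For the numerator, keep only easy paper=true terms: 0.061568 + 0.030784 = 0.092352
The normalizing constant is 0.04·0.84·0.74 + 0.46·0.84·0.26 + 0.52·0.16·0.74 + 0.74·0.16·0.26 = 0.217680
P(easy paper | high score) = 0.092352/0.217680 ≈ 0.424

Now also conditioning on strong preparation=true:
P(high score | strong preparation) = 0.46*0.84 + 0.74*0.16 = 0.386400 + 0.118400 = 0.504800
Restricting to configurations with easy paper present: 0.74*0.16 = 0.118400.
So P(easy paper | high score, strong preparation) = 0.118400/0.504800 ≈ 0.235.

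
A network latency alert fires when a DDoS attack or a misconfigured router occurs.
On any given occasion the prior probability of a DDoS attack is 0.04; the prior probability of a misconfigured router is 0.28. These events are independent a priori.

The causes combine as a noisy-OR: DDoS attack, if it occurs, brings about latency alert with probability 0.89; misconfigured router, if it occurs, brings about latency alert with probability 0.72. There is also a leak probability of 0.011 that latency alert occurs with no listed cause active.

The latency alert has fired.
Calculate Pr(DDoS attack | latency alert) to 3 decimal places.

Pr(DDoS attack | latency alert) ≈ 0.153

Under noisy-OR, P(latency alert | causes) = 1 − (1−0.011)·∏(1−qᵢ) over the active causes.
Numerator (weight on configurations with DDoS attack): 0.025667 + 0.010859 = 0.036526
Normalizer over all consistent configurations: 0.011*0.96*0.72 + 0.72308*0.96*0.28 + 0.89121*0.04*0.72 + 0.969539*0.04*0.28 = 0.238493
P(DDoS attack | latency alert) = 0.036526/0.238493 ≈ 0.153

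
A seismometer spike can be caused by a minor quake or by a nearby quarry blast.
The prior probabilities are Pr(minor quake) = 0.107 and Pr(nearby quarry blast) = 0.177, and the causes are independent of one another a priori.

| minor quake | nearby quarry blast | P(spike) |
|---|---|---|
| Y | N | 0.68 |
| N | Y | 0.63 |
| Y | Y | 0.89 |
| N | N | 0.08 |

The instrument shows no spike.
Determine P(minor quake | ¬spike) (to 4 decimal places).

P(minor quake | ¬spike) ≈ 0.0396

For the numerator, keep only minor quake=true terms: 0.028180 + 0.002083 = 0.030263
Normalizer over all consistent configurations: 0.92*0.893*0.823 + 0.37*0.893*0.177 + 0.32*0.107*0.823 + 0.11*0.107*0.177 = 0.764890
Posterior = 0.030263 / 0.764890 ≈ 0.0396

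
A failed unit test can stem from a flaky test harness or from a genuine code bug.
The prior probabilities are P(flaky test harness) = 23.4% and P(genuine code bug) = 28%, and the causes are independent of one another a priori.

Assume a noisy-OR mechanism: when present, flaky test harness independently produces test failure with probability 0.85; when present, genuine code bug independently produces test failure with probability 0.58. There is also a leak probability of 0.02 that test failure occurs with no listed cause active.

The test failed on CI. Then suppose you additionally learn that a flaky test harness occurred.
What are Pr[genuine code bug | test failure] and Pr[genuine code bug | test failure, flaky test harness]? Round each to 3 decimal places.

Pr[genuine code bug | test failure] ≈ 0.548; Pr[genuine code bug | test failure, flaky test harness] ≈ 0.300

Under noisy-OR, P(test failure | causes) = 1 − (1−0.02)·∏(1−qᵢ) over the active causes.
Weight on genuine code bug=true, given the evidence: 0.126200 + 0.061475 = 0.187675
The normalizing constant is 0.02×0.766×0.72 + 0.5884×0.766×0.28 + 0.853×0.234×0.72 + 0.93826×0.234×0.28 = 0.342418
Posterior = 0.187675 / 0.342418 ≈ 0.548

Now also conditioning on flaky test harness=true:
P(test failure | flaky test harness) = 0.853·0.72 + 0.93826·0.28 = 0.614160 + 0.262713 = 0.876873
Restricting to configurations with genuine code bug present: 0.93826·0.28 = 0.262713.
P(genuine code bug | test failure, flaky test harness) = 0.262713 / 0.876873 ≈ 0.300
— flaky test harness explains away the evidence for genuine code bug.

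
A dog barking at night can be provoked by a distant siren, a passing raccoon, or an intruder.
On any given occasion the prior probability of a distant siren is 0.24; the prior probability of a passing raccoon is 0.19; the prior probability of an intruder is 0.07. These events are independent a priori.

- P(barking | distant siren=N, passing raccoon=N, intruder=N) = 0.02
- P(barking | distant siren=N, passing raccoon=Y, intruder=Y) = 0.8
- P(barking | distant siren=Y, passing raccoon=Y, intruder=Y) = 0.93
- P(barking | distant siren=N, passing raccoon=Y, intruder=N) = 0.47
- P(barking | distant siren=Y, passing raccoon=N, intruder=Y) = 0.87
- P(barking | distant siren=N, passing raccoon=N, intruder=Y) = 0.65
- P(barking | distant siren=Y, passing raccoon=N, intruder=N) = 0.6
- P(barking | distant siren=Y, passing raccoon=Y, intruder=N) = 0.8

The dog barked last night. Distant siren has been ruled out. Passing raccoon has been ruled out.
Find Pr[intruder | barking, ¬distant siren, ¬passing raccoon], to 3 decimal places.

Pr[intruder | barking, ¬distant siren, ¬passing raccoon] ≈ 0.710

P(barking | ¬distant siren, ¬passing raccoon) = 0.02*0.93 + 0.65*0.07 = 0.018600 + 0.045500 = 0.064100
Restricting to configurations with intruder present: 0.65*0.07 = 0.045500.
Hence the posterior is 0.045500/0.064100 ≈ 0.710.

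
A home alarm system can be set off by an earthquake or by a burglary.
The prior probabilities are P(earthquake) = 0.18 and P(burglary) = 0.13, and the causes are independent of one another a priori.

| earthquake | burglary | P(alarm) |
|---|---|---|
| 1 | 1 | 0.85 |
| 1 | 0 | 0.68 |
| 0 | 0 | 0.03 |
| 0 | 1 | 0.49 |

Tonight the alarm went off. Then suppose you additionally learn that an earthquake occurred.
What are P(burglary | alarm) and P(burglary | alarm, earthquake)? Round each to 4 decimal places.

P(burglary | alarm) ≈ 0.3606; P(burglary | alarm, earthquake) ≈ 0.1574

Sum P(alarm|·) weighted by the priors over the 4 (earthquake, burglary) configurations:
  P(alarm) = 0.03*0.82*0.87 + 0.49*0.82*0.13 + 0.68*0.18*0.87 + 0.85*0.18*0.13
        = 0.021402 + 0.052234 + 0.106488 + 0.019890 = 0.200014
Keeping only the burglary-present terms gives 0.072124, so
  P(burglary | alarm) = 0.072124 / 0.200014 ≈ 0.3606

Now also conditioning on earthquake=true:
Sum P(alarm|·) weighted by the priors over both values of burglary:
  P(alarm | earthquake) = 0.68·0.87 + 0.85·0.13
        = 0.591600 + 0.110500 = 0.702100
Keeping only the burglary-present terms gives 0.110500, so
  P(burglary | alarm, earthquake) = 0.110500 / 0.702100 ≈ 0.1574
— earthquake explains away the evidence for burglary.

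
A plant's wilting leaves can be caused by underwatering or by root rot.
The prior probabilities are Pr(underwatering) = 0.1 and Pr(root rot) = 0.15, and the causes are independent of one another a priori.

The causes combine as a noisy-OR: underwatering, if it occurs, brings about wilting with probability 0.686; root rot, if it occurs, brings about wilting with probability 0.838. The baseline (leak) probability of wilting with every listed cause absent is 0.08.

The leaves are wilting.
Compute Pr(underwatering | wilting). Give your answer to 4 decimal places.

Pr(underwatering | wilting) ≈ 0.2980

Under noisy-OR, P(wilting | causes) = 1 − (1−0.08)·∏(1−qᵢ) over the active causes.
Enumerate the 4 (underwatering, root rot) configurations and weight by the priors:
  P(wilting) = 0.08·0.9·0.85 + 0.85096·0.9·0.15 + 0.71112·0.1·0.85 + 0.953201·0.1·0.15
        = 0.061200 + 0.114880 + 0.060445 + 0.014298 = 0.250823
The terms with underwatering present sum to 0.074743, so
  P(underwatering | wilting) = 0.074743 / 0.250823 ≈ 0.2980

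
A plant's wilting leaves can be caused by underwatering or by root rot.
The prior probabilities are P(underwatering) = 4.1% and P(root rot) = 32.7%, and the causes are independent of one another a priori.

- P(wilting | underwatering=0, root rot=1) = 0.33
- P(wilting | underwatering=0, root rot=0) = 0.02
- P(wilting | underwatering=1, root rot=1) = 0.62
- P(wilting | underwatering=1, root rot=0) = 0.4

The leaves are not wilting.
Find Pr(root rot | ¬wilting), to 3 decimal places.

Pr(root rot | ¬wilting) ≈ 0.249

Enumerate the 4 (underwatering, root rot) configurations and weight by the priors:
  P(¬wilting) = 0.98×0.959×0.673 + 0.67×0.959×0.327 + 0.6×0.041×0.673 + 0.38×0.041×0.327
        = 0.632499 + 0.210107 + 0.016556 + 0.005095 = 0.864257
Configurations with root rot contribute 0.215202, so
  P(root rot | ¬wilting) = 0.215202 / 0.864257 ≈ 0.249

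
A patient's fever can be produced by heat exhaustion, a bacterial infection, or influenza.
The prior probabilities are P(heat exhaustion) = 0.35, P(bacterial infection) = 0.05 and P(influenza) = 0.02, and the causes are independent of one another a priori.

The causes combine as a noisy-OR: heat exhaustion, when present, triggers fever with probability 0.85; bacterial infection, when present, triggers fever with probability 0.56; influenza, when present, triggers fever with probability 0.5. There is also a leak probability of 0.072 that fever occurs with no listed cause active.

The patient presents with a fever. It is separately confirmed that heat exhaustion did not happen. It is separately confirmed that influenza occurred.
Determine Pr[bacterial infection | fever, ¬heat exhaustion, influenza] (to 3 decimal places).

Pr[bacterial infection | fever, ¬heat exhaustion, influenza] ≈ 0.072

Under noisy-OR, P(fever | causes) = 1 − (1−0.072)·∏(1−qᵢ) over the active causes.
P(fever | ¬heat exhaustion, influenza) = 0.536×0.95 + 0.79584×0.05 = 0.509200 + 0.039792 = 0.548992
The bacterial infection-present share is 0.79584×0.05 = 0.039792.
P(bacterial infection | fever, ¬heat exhaustion, influenza) = 0.039792 / 0.548992 ≈ 0.072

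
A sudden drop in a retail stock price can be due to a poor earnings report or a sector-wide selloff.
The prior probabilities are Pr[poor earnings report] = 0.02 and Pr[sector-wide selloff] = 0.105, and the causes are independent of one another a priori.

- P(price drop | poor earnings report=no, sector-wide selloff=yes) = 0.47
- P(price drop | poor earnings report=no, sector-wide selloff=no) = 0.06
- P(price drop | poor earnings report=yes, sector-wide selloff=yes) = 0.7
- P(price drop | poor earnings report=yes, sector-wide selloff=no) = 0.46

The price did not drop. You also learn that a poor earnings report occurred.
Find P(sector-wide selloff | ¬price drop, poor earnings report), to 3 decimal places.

P(¬price drop | poor earnings report) = 0.54×0.895 + 0.3×0.105 = 0.483300 + 0.031500 = 0.514800
Of this, 0.031500 comes from 0.3×0.105 (the sector-wide selloff=true cases).
Hence the posterior is 0.031500/0.514800 ≈ 0.061.

P(sector-wide selloff | ¬price drop, poor earnings report) ≈ 0.061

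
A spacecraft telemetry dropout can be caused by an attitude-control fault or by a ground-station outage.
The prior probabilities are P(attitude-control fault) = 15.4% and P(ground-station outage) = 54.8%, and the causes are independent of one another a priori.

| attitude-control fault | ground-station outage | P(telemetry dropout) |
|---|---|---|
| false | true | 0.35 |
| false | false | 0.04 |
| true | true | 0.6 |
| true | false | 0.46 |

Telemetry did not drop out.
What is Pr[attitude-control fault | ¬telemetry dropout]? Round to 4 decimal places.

Pr[attitude-control fault | ¬telemetry dropout] ≈ 0.0964

P(¬telemetry dropout) = 0.96×0.846×0.452 + 0.65×0.846×0.548 + 0.54×0.154×0.452 + 0.4×0.154×0.548 = 0.367096 + 0.301345 + 0.037588 + 0.033757 = 0.739786
Of this, 0.071345 comes from 0.037588 + 0.033757 (the attitude-control fault=true cases).
P(attitude-control fault | ¬telemetry dropout) = 0.071345 / 0.739786 ≈ 0.0964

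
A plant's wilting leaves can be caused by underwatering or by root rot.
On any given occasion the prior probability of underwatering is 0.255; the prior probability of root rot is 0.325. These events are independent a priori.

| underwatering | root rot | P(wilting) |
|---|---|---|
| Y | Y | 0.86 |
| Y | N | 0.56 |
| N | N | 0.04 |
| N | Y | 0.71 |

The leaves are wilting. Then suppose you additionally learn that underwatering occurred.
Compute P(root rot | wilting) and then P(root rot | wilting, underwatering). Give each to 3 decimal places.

P(root rot | wilting) ≈ 0.676; P(root rot | wilting, underwatering) ≈ 0.425

P(wilting) = 0.04×0.745×0.675 + 0.71×0.745×0.325 + 0.56×0.255×0.675 + 0.86×0.255×0.325 = 0.020115 + 0.171909 + 0.096390 + 0.071273 = 0.359687
Of this, 0.243182 comes from 0.171909 + 0.071273 (the root rot=true cases).
So P(root rot | wilting) = 0.243182/0.359687 ≈ 0.676.

Now also conditioning on underwatering=true:
Weight on root rot=true, given the evidence: 0.86×0.325 = 0.279500
Normalizer over all consistent configurations: 0.56×0.675 + 0.86×0.325 = 0.657500
P(root rot | wilting, underwatering) = 0.279500/0.657500 ≈ 0.425
This is intercausal reasoning (explaining away): once underwatering accounts for the wilting, root rot becomes less likely.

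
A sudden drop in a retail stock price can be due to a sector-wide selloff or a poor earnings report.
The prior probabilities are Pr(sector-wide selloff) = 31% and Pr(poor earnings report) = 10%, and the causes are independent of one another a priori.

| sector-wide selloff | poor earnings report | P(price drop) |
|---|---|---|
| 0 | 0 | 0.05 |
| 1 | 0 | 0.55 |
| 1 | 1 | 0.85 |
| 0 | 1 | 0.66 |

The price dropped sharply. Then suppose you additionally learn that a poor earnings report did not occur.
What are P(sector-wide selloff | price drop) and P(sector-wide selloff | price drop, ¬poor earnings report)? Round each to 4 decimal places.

P(sector-wide selloff | price drop) ≈ 0.7013; P(sector-wide selloff | price drop, ¬poor earnings report) ≈ 0.8317

Numerator (weight on configurations with sector-wide selloff): 0.153450 + 0.026350 = 0.179800
Denominator P(price drop): 0.05·0.69·0.9 + 0.66·0.69·0.1 + 0.55·0.31·0.9 + 0.85·0.31·0.1 = 0.256390
P(sector-wide selloff | price drop) = 0.179800/0.256390 ≈ 0.7013

Now condition on the additional information:
Weight on sector-wide selloff=true, given the evidence: 0.55*0.31 = 0.170500
Normalizer over all consistent configurations: 0.05*0.69 + 0.55*0.31 = 0.205000
Posterior = 0.170500 / 0.205000 ≈ 0.8317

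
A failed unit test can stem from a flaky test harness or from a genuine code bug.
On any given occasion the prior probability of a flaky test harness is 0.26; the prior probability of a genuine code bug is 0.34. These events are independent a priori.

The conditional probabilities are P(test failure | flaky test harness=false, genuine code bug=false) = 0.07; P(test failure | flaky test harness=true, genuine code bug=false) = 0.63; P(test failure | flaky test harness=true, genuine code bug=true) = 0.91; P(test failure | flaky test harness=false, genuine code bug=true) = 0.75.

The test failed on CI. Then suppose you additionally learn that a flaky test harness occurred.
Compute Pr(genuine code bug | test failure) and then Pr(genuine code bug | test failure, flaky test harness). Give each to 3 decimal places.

Pr(genuine code bug | test failure) ≈ 0.654; Pr(genuine code bug | test failure, flaky test harness) ≈ 0.427

P(test failure) = 0.07·0.74·0.66 + 0.75·0.74·0.34 + 0.63·0.26·0.66 + 0.91·0.26·0.34 = 0.034188 + 0.188700 + 0.108108 + 0.080444 = 0.411440
Of this, 0.269144 comes from 0.188700 + 0.080444 (the genuine code bug=true cases).
P(genuine code bug | test failure) = 0.269144 / 0.411440 ≈ 0.654

Now condition on the additional information:
Enumerate both values of genuine code bug and weight by the priors:
  P(test failure | flaky test harness) = 0.63·0.66 + 0.91·0.34
        = 0.415800 + 0.309400 = 0.725200
Keeping only the genuine code bug-present terms gives 0.309400, so
  P(genuine code bug | test failure, flaky test harness) = 0.309400 / 0.725200 ≈ 0.427
— flaky test harness explains away the evidence for genuine code bug.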